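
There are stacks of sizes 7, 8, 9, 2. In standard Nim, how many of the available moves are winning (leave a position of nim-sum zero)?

Nim-sum: 7 XOR 8 XOR 9 XOR 2 = 4.
The overall nim-sum is X = 4. A stack of size p has a winning move iff p XOR X < p (reduce it to p XOR X).
  7: 7 XOR 4 = 3 < 7 — winning move (to 3).
  8: 8 XOR 4 = 12 ≥ 8 — no move.
  9: 9 XOR 4 = 13 ≥ 9 — no move.
  2: 2 XOR 4 = 6 ≥ 2 — no move.
That gives 1 winning move.

1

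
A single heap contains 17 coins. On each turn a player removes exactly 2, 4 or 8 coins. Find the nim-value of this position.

2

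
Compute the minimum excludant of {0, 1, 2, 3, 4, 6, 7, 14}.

5

The values 0, 1, 2, 3, 4 are all present; 5 is the first non-negative integer missing from the set.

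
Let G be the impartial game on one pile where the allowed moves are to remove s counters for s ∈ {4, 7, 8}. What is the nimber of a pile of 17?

1

Compute g(0), g(1), … for moves {4, 7, 8}:
k:     0  1  2  3  4  5  6  7  8  9 10 11 12 13 14 15 16 17
g(k):  0  0  0  0  1  1  1  1  2  2  2  2  0  0  0  0  1  1
So g(17) = 1.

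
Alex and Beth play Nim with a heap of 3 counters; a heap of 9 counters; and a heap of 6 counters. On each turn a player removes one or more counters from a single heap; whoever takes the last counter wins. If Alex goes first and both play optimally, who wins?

Nim-sum: 3 ^ 9 ^ 6 = 12.
The nim-sum is 12 ≠ 0, so this is an N-position: the player to move can win; Alex has a winning move.

Alex wins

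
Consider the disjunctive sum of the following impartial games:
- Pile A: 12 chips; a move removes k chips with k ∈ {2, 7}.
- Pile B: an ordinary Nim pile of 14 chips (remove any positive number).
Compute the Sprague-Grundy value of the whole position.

15

For pile A, compute g(0), g(1), … with moves {2, 7}:
k:     0  1  2  3  4  5  6  7  8  9 10 11 12
g(k):  0  0  1  1  0  0  1  1  2  0  0  1  1
So g(12) = 1.
Pile B is a plain Nim pile of size 14, so its Grundy value is 14.
By the Sprague-Grundy theorem, the Grundy value of a sum of independent games is the XOR of the component values.
Combined value = 1 XOR 14 = 15.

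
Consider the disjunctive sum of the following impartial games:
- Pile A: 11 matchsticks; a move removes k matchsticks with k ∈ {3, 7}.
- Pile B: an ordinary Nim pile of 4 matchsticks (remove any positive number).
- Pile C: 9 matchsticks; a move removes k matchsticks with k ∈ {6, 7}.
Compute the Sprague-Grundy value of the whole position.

5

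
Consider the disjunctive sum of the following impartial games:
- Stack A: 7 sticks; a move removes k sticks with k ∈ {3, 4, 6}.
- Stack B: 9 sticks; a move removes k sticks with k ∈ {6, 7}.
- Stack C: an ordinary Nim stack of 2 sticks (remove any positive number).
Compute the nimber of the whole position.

1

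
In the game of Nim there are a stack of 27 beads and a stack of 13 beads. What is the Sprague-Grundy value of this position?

22

Nim-sum: 27 ^ 13 = 22.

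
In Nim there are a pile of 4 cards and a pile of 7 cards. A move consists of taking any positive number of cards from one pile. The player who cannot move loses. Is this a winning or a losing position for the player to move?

Nim-sum: 4 ⊕ 7 = 3.
The nim-sum is 3 ≠ 0, so this is an N-position: the player to move can win.

Winning position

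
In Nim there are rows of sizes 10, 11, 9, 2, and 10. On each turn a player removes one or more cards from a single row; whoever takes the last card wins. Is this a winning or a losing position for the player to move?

Losing position

Write each in binary and XOR column by column:
  1010  (10)
  1011  (11)
  1001  (9)
  0010  (2)
  1010  (10)
  ----
  0000  (0)
The nim-sum is 0, so this is a P-position: the player to move is in a losing position under optimal play.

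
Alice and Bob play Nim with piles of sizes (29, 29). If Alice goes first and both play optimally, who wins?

Bob wins

Compute the nim-sum pairwise:
29 ⊕ 29 = 0
The nim-sum is 0, so this is a P-position: the player to move is in a losing position under optimal play; Alice is about to move from it and so loses — Bob wins.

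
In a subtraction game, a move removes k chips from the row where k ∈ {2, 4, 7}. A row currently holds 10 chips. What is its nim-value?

2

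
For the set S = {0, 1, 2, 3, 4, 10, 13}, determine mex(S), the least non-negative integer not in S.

5

The values 0, 1, 2, 3, 4 are all present; 5 is the first non-negative integer missing from the set.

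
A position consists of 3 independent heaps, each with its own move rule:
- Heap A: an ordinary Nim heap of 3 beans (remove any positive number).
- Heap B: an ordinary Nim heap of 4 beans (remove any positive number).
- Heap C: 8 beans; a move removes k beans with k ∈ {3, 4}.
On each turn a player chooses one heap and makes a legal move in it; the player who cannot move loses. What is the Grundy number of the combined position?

7

Heap A is a plain Nim heap of size 3, so its Grundy value is 3.
Heap B is a plain Nim heap of size 4, so its Grundy value is 4.
Grundy values for heap C (subtraction set {3, 4}):
g(0) = mex{} = 0
g(1) = mex{} = 0
g(2) = mex{} = 0
g(3) = mex{0} = 1
g(4) = mex{0} = 1
g(5) = mex{0} = 1
g(6) = mex{0,1} = 2
g(7) = mex{1} = 0
g(8) = mex{1} = 0
So g(8) = 0.
By the Sprague-Grundy theorem, the Grundy value of a sum of independent games is the XOR of the component values.
Combined value = 3 ⊕ 4 ⊕ 0 = 7.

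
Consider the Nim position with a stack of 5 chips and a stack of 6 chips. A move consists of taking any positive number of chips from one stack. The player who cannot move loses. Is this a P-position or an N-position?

In binary:
  101  (5)
  110  (6)
  ---
  011  (3)
The nim-sum is 3 ≠ 0, so this is an N-position: the player to move can win.

N-position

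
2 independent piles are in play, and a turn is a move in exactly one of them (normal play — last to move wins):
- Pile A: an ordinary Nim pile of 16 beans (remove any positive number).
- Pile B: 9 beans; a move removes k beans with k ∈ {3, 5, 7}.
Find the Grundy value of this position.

19

Pile A is a plain Nim pile of size 16, so its Grundy value is 16.
For pile B, compute g(0), g(1), … with moves {3, 5, 7}:
k:     0  1  2  3  4  5  6  7  8  9
g(k):  0  0  0  1  1  1  2  2  2  3
So g(9) = 3.
By the Sprague-Grundy theorem, the Grundy value of a sum of independent games is the XOR of the component values.
Combined value = 16 ⊕ 3 = 19.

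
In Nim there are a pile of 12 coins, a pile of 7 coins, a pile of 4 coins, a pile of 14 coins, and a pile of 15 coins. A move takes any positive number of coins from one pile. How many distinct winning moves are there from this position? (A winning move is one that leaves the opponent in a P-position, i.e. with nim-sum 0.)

3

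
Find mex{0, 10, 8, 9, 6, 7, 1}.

2

The values 0, 1 are all present; 2 is the first non-negative integer missing from the set.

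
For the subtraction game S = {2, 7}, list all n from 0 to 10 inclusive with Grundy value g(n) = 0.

Compute g(0), g(1), … for moves {2, 7}:
g(0) = mex{} = 0
g(1) = mex{} = 0
g(2) = mex{0} = 1
g(3) = mex{0} = 1
g(4) = mex{1} = 0
g(5) = mex{1} = 0
g(6) = mex{0} = 1
g(7) = mex{0} = 1
g(8) = mex{0,1} = 2
g(9) = mex{1} = 0
g(10) = mex{1,2} = 0
The P-positions (g = 0) in 0..10 are 0, 1, 4, 5, 9, 10.

0, 1, 4, 5, 9, 10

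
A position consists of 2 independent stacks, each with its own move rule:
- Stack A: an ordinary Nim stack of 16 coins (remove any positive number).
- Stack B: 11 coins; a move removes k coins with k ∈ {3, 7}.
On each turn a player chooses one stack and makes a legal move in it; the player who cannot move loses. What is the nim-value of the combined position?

16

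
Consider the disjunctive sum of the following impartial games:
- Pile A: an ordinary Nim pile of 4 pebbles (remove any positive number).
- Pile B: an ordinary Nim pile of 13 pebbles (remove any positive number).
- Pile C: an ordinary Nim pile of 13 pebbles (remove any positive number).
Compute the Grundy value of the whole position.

4

Pile A is a plain Nim pile of size 4, so its Grundy value is 4.
Pile B is a plain Nim pile of size 13, so its Grundy value is 13.
Pile C is a plain Nim pile of size 13, so its Grundy value is 13.
By the Sprague-Grundy theorem, the Grundy value of a sum of independent games is the XOR of the component values.
Combined value = 4 ⊕ 13 ⊕ 13 = 4.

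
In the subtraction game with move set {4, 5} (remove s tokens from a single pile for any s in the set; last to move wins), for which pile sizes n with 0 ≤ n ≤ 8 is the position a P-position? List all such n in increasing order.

0, 1, 2, 3

Build the Grundy sequence with g(k) = mex{g(k−s) : s ∈ {4, 5}, s ≤ k}:
g(0) = mex{} = 0
g(1) = mex{} = 0
g(2) = mex{} = 0
g(3) = mex{} = 0
g(4) = mex{0} = 1
g(5) = mex{0} = 1
g(6) = mex{0} = 1
g(7) = mex{0} = 1
g(8) = mex{0,1} = 2
The P-positions (g = 0) in 0..8 are 0, 1, 2, 3.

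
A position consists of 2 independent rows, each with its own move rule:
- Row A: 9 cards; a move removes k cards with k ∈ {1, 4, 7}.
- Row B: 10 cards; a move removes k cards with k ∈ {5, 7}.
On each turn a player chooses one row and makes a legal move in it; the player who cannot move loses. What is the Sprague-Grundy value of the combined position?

Grundy values for row A (subtraction set {1, 4, 7}):
k:     0  1  2  3  4  5  6  7  8  9
g(k):  0  1  0  1  2  0  1  2  0  1
So g(9) = 1.
For row B, compute g(0), g(1), … with moves {5, 7}:
k:     0  1  2  3  4  5  6  7  8  9 10
g(k):  0  0  0  0  0  1  1  1  1  1  2
So g(10) = 2.
By the Sprague-Grundy theorem, the Grundy value of a sum of independent games is the XOR of the component values.
Combined value = 1 ⊕ 2 = 3.

3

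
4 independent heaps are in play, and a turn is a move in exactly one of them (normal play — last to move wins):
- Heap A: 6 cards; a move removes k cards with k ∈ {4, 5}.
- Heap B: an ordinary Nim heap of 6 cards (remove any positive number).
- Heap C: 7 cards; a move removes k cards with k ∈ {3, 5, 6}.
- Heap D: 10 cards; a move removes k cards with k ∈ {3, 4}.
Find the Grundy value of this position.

For heap A, compute g(0), g(1), … with moves {4, 5}:
k:     0  1  2  3  4  5  6
g(k):  0  0  0  0  1  1  1
So g(6) = 1.
Heap B is a plain Nim heap of size 6, so its Grundy value is 6.
Grundy values for heap C (subtraction set {3, 5, 6}):
k:     0  1  2  3  4  5  6  7
g(k):  0  0  0  1  1  1  2  2
So g(7) = 2.
Build the Grundy sequence for heap D with g(k) = mex{g(k−s) : s ∈ {3, 4}, s ≤ k}:
g(0) = mex{} = 0
g(1) = mex{} = 0
g(2) = mex{} = 0
g(3) = mex{0} = 1
g(4) = mex{0} = 1
g(5) = mex{0} = 1
g(6) = mex{0,1} = 2
g(7) = mex{1} = 0
g(8) = mex{1} = 0
g(9) = mex{1,2} = 0
g(10) = mex{0,2} = 1
So g(10) = 1.
By the Sprague-Grundy theorem, the Grundy value of a sum of independent games is the XOR of the component values.
Combined value = 1 XOR 6 XOR 2 XOR 1 = 4.

4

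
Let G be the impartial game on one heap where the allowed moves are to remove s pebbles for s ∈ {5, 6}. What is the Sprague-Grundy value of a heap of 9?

Build the Grundy sequence with g(k) = mex{g(k−s) : s ∈ {5, 6}, s ≤ k}:
k:     0  1  2  3  4  5  6  7  8  9
g(k):  0  0  0  0  0  1  1  1  1  1
So g(9) = 1.

1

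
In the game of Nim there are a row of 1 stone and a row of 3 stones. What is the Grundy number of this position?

2

In binary:
  01  (1)
  11  (3)
  --
  10  (2)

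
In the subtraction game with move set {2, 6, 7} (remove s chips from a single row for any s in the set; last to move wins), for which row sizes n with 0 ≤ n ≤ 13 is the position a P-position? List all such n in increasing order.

0, 1, 4, 5, 9, 13

Grundy values for subtraction set {2, 6, 7}:
k:     0  1  2  3  4  5  6  7  8  9 10 11 12 13
g(k):  0  0  1  1  0  0  1  1  2  0  3  1  2  0
The P-positions (g = 0) in 0..13 are 0, 1, 4, 5, 9, 13.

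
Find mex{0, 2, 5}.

0 is in the set but 1 is not, so the mex is 1.

1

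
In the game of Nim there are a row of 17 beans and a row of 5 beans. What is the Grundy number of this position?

Write each in binary and XOR column by column:
  10001  (17)
  00101  (5)
  -----
  10100  (20)

20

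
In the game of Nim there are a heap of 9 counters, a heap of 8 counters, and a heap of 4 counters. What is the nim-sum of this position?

Nim-sum: 9 ⊕ 8 ⊕ 4 = 5.

5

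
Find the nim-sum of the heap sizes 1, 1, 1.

1

Nim-sum: 1 ^ 1 ^ 1 = 1.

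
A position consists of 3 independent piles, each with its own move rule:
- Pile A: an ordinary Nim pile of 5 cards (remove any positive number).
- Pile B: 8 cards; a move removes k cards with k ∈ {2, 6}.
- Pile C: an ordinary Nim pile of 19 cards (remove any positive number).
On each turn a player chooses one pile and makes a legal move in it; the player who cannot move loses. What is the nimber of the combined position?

22

Pile A is a plain Nim pile of size 5, so its Grundy value is 5.
Grundy values for pile B (subtraction set {2, 6}):
k:     0  1  2  3  4  5  6  7  8
g(k):  0  0  1  1  0  0  1  1  0
So g(8) = 0.
Pile C is a plain Nim pile of size 19, so its Grundy value is 19.
The value of a disjunctive sum is the nim-sum of the parts.
Combined value = 5 XOR 0 XOR 19 = 22.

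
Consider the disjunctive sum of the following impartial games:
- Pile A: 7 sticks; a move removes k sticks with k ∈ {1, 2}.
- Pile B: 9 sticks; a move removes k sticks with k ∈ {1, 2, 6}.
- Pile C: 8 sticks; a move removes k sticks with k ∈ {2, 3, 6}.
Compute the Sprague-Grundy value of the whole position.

1

For pile A, compute g(0), g(1), … with moves {1, 2}:
k:     0  1  2  3  4  5  6  7
g(k):  0  1  2  0  1  2  0  1
So g(7) = 1.
Build the Grundy sequence for pile B with g(k) = mex{g(k−s) : s ∈ {1, 2, 6}, s ≤ k}:
g(0) = mex{} = 0
g(1) = mex{0} = 1
g(2) = mex{0,1} = 2
g(3) = mex{1,2} = 0
g(4) = mex{0,2} = 1
g(5) = mex{0,1} = 2
g(6) = mex{0,1,2} = 3
g(7) = mex{1,2,3} = 0
g(8) = mex{0,2,3} = 1
g(9) = mex{0,1} = 2
So g(9) = 2.
Build the Grundy sequence for pile C with g(k) = mex{g(k−s) : s ∈ {2, 3, 6}, s ≤ k}:
k:     0  1  2  3  4  5  6  7  8
g(k):  0  0  1  1  2  0  3  1  2
So g(8) = 2.
By the Sprague-Grundy theorem, the Grundy value of a sum of independent games is the XOR of the component values.
Combined value = 1 ⊕ 2 ⊕ 2 = 1.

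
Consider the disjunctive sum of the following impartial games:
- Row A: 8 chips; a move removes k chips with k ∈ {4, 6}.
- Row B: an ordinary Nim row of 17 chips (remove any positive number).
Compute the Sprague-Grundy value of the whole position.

19

For row A, compute g(0), g(1), … with moves {4, 6}:
k:     0  1  2  3  4  5  6  7  8
g(k):  0  0  0  0  1  1  1  1  2
So g(8) = 2.
Row B is a plain Nim row of size 17, so its Grundy value is 17.
By the Sprague-Grundy theorem, the Grundy value of a sum of independent games is the XOR of the component values.
Combined value = 2 XOR 17 = 19.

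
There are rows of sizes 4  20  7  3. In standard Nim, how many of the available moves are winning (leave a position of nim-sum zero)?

Compute the nim-sum pairwise:
4 ^ 20 = 16
16 ^ 7 = 23
23 ^ 3 = 20
The overall nim-sum is X = 20. A row of size p has a winning move iff p XOR X < p (reduce it to p XOR X).
  4: 4 XOR 20 = 16 ≥ 4 — no move.
  20: 20 XOR 20 = 0 < 20 — winning move (to 0).
  7: 7 XOR 20 = 19 ≥ 7 — no move.
  3: 3 XOR 20 = 23 ≥ 3 — no move.
That gives 1 winning move.

1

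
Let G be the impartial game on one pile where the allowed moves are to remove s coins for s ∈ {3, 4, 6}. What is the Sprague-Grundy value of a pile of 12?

1

Grundy values for subtraction set {3, 4, 6}:
k:     0  1  2  3  4  5  6  7  8  9 10 11 12
g(k):  0  0  0  1  1  1  2  2  2  0  0  0  1
So g(12) = 1.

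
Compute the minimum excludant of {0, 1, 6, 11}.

The values 0, 1 are all present; 2 is the first non-negative integer missing from the set.

2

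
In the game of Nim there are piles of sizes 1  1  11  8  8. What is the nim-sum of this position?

11

In binary:
  0001  (1)
  0001  (1)
  1011  (11)
  1000  (8)
  1000  (8)
  ----
  1011  (11)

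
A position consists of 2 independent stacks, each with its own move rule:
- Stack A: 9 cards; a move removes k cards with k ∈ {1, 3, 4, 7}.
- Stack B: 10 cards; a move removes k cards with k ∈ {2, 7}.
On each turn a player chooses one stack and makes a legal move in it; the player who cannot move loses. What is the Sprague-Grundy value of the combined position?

Build the Grundy sequence for stack A with g(k) = mex{g(k−s) : s ∈ {1, 3, 4, 7}, s ≤ k}:
k:     0  1  2  3  4  5  6  7  8  9
g(k):  0  1  0  1  2  3  2  3  0  1
So g(9) = 1.
Grundy values for stack B (subtraction set {2, 7}):
k:     0  1  2  3  4  5  6  7  8  9 10
g(k):  0  0  1  1  0  0  1  1  2  0  0
So g(10) = 0.
The value of a disjunctive sum is the nim-sum of the parts.
Combined value = 1 ⊕ 0 = 1.

1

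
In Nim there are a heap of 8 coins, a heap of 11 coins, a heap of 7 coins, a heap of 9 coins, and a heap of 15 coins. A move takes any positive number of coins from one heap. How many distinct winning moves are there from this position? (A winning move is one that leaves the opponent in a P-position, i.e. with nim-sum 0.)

3

Write each in binary and XOR column by column:
  1000  (8)
  1011  (11)
  0111  (7)
  1001  (9)
  1111  (15)
  ----
  0010  (2)
The overall nim-sum is X = 2. A heap of size p has a winning move iff p XOR X < p (reduce it to p XOR X).
  8: 8 XOR 2 = 10 ≥ 8 — no move.
  11: 11 XOR 2 = 9 < 11 — winning move (to 9).
  7: 7 XOR 2 = 5 < 7 — winning move (to 5).
  9: 9 XOR 2 = 11 ≥ 9 — no move.
  15: 15 XOR 2 = 13 < 15 — winning move (to 13).
That gives 3 winning moves.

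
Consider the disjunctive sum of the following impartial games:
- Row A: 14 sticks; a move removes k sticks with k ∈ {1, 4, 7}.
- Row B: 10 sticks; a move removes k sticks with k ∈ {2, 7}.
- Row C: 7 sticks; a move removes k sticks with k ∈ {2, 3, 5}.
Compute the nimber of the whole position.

Grundy values for row A (subtraction set {1, 4, 7}):
g(0) = mex{} = 0
g(1) = mex{0} = 1
g(2) = mex{1} = 0
g(3) = mex{0} = 1
g(4) = mex{0,1} = 2
g(5) = mex{1,2} = 0
g(6) = mex{0} = 1
g(7) = mex{0,1} = 2
g(8) = mex{1,2} = 0
g(9) = mex{0} = 1
g(10) = mex{1} = 0
g(11) = mex{0,2} = 1
g(12) = mex{0,1} = 2
g(13) = mex{1,2} = 0
g(14) = mex{0,2} = 1
So g(14) = 1.
Build the Grundy sequence for row B with g(k) = mex{g(k−s) : s ∈ {2, 7}, s ≤ k}:
k:     0  1  2  3  4  5  6  7  8  9 10
g(k):  0  0  1  1  0  0  1  1  2  0  0
So g(10) = 0.
For row C, compute g(0), g(1), … with moves {2, 3, 5}:
g(0) = mex{} = 0
g(1) = mex{} = 0
g(2) = mex{0} = 1
g(3) = mex{0} = 1
g(4) = mex{0,1} = 2
g(5) = mex{0,1} = 2
g(6) = mex{0,1,2} = 3
g(7) = mex{1,2} = 0
So g(7) = 0.
The value of a disjunctive sum is the nim-sum of the parts.
Combined value = 1 ⊕ 0 ⊕ 0 = 1.

1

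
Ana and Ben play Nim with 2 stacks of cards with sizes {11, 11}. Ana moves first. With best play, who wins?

Ben wins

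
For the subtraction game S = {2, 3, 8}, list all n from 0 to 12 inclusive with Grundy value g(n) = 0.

0, 1, 5, 6, 10, 11

Compute g(0), g(1), … for moves {2, 3, 8}:
g(0) = mex{} = 0
g(1) = mex{} = 0
g(2) = mex{0} = 1
g(3) = mex{0} = 1
g(4) = mex{0,1} = 2
g(5) = mex{1} = 0
g(6) = mex{1,2} = 0
g(7) = mex{0,2} = 1
g(8) = mex{0} = 1
g(9) = mex{0,1} = 2
g(10) = mex{1} = 0
g(11) = mex{1,2} = 0
g(12) = mex{0,2} = 1
The P-positions (g = 0) in 0..12 are 0, 1, 5, 6, 10, 11.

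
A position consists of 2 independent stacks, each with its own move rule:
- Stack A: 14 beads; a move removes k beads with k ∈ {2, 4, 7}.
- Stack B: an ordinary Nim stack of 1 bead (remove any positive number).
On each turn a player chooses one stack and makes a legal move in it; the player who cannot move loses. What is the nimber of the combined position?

0

For stack A, compute g(0), g(1), … with moves {2, 4, 7}:
g(0) = mex{} = 0
g(1) = mex{} = 0
g(2) = mex{0} = 1
g(3) = mex{0} = 1
g(4) = mex{0,1} = 2
g(5) = mex{0,1} = 2
g(6) = mex{1,2} = 0
g(7) = mex{0,1,2} = 3
g(8) = mex{0,2} = 1
g(9) = mex{1,2,3} = 0
g(10) = mex{0,1} = 2
g(11) = mex{0,2,3} = 1
g(12) = mex{1,2} = 0
g(13) = mex{0,1} = 2
g(14) = mex{0,2,3} = 1
So g(14) = 1.
Stack B is a plain Nim stack of size 1, so its Grundy value is 1.
By the Sprague-Grundy theorem, the Grundy value of a sum of independent games is the XOR of the component values.
Combined value = 1 XOR 1 = 0.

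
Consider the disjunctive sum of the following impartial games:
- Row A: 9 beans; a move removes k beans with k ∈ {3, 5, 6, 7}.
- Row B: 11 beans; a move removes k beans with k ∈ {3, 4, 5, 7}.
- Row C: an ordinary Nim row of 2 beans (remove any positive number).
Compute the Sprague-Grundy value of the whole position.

For row A, compute g(0), g(1), … with moves {3, 5, 6, 7}:
g(0) = mex{} = 0
g(1) = mex{} = 0
g(2) = mex{} = 0
g(3) = mex{0} = 1
g(4) = mex{0} = 1
g(5) = mex{0} = 1
g(6) = mex{0,1} = 2
g(7) = mex{0,1} = 2
g(8) = mex{0,1} = 2
g(9) = mex{0,1,2} = 3
So g(9) = 3.
For row B, compute g(0), g(1), … with moves {3, 4, 5, 7}:
k:     0  1  2  3  4  5  6  7  8  9 10 11
g(k):  0  0  0  1  1  1  2  2  2  3  0  0
So g(11) = 0.
Row C is a plain Nim row of size 2, so its Grundy value is 2.
The value of a disjunctive sum is the nim-sum of the parts.
Combined value = 3 ⊕ 0 ⊕ 2 = 1.

1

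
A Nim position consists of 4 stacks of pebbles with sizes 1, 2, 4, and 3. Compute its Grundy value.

4

Compute the nim-sum pairwise:
1 ^ 2 = 3
3 ^ 4 = 7
7 ^ 3 = 4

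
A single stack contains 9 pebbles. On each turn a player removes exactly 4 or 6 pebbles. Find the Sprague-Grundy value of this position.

2

Build the Grundy sequence with g(k) = mex{g(k−s) : s ∈ {4, 6}, s ≤ k}:
g(0) = mex{} = 0
g(1) = mex{} = 0
g(2) = mex{} = 0
g(3) = mex{} = 0
g(4) = mex{0} = 1
g(5) = mex{0} = 1
g(6) = mex{0} = 1
g(7) = mex{0} = 1
g(8) = mex{0,1} = 2
g(9) = mex{0,1} = 2
So g(9) = 2.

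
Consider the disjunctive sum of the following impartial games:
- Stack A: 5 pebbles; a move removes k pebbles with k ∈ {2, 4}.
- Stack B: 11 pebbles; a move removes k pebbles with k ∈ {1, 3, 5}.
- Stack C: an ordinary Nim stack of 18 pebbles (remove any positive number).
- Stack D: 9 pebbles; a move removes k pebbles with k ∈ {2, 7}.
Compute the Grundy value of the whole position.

17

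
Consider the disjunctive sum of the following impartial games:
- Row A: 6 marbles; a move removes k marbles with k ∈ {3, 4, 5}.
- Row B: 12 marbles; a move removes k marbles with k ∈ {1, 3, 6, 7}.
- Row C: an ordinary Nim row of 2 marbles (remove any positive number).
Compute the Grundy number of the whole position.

0

For row A, compute g(0), g(1), … with moves {3, 4, 5}:
g(0) = mex{} = 0
g(1) = mex{} = 0
g(2) = mex{} = 0
g(3) = mex{0} = 1
g(4) = mex{0} = 1
g(5) = mex{0} = 1
g(6) = mex{0,1} = 2
So g(6) = 2.
Build the Grundy sequence for row B with g(k) = mex{g(k−s) : s ∈ {1, 3, 6, 7}, s ≤ k}:
g(0) = mex{} = 0
g(1) = mex{0} = 1
g(2) = mex{1} = 0
g(3) = mex{0} = 1
g(4) = mex{1} = 0
g(5) = mex{0} = 1
g(6) = mex{0,1} = 2
g(7) = mex{0,1,2} = 3
g(8) = mex{0,1,3} = 2
g(9) = mex{0,1,2} = 3
g(10) = mex{0,1,3} = 2
g(11) = mex{0,1,2} = 3
g(12) = mex{1,2,3} = 0
So g(12) = 0.
Row C is a plain Nim row of size 2, so its Grundy value is 2.
By the Sprague-Grundy theorem, the Grundy value of a sum of independent games is the XOR of the component values.
Combined value = 2 XOR 0 XOR 2 = 0.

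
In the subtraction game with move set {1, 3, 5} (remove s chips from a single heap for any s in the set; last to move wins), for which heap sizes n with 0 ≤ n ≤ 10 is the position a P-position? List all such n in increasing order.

0, 2, 4, 6, 8, 10

Grundy values for subtraction set {1, 3, 5}:
k:     0  1  2  3  4  5  6  7  8  9 10
g(k):  0  1  0  1  0  1  0  1  0  1  0
The P-positions (g = 0) in 0..10 are 0, 2, 4, 6, 8, 10.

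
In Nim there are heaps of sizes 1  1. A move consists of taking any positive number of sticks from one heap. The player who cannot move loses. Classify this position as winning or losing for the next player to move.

Compute the nim-sum pairwise:
1 ^ 1 = 0
The nim-sum is 0, so this is a P-position: the player to move is in a losing position under optimal play.

Losing position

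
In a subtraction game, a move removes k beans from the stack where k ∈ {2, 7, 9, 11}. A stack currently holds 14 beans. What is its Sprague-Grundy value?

3

Grundy values for subtraction set {2, 7, 9, 11}:
k:     0  1  2  3  4  5  6  7  8  9 10 11 12 13 14
g(k):  0  0  1  1  0  0  1  1  2  2  3  3  2  2  3
So g(14) = 3.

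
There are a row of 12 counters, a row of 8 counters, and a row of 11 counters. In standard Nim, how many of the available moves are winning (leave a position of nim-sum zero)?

3

Compute the nim-sum pairwise:
12 ^ 8 = 4
4 ^ 11 = 15
The overall nim-sum is X = 15. A row of size p has a winning move iff p XOR X < p (reduce it to p XOR X).
  12: 12 XOR 15 = 3 < 12 — winning move (to 3).
  8: 8 XOR 15 = 7 < 8 — winning move (to 7).
  11: 11 XOR 15 = 4 < 11 — winning move (to 4).
That gives 3 winning moves.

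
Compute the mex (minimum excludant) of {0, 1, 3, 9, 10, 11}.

2

The values 0, 1 are all present; 2 is the first non-negative integer missing from the set.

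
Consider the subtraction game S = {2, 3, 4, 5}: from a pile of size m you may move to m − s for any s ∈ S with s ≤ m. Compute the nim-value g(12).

2

Compute g(0), g(1), … for moves {2, 3, 4, 5}:
k:     0  1  2  3  4  5  6  7  8  9 10 11 12
g(k):  0  0  1  1  2  2  3  0  0  1  1  2  2
So g(12) = 2.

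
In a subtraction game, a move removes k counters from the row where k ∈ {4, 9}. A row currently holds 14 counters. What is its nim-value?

Compute g(0), g(1), … for moves {4, 9}:
k:     0  1  2  3  4  5  6  7  8  9 10 11 12 13 14
g(k):  0  0  0  0  1  1  1  1  0  2  2  2  1  0  0
So g(14) = 0.

0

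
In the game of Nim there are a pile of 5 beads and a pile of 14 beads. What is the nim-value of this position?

11

In binary:
  0101  (5)
  1110  (14)
  ----
  1011  (11)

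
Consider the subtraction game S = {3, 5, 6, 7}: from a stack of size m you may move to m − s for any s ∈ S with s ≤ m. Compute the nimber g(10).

0

Compute g(0), g(1), … for moves {3, 5, 6, 7}:
k:     0  1  2  3  4  5  6  7  8  9 10
g(k):  0  0  0  1  1  1  2  2  2  3  0
So g(10) = 0.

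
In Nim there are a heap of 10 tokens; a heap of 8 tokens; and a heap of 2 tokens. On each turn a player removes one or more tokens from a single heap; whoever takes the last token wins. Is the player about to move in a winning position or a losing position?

Losing position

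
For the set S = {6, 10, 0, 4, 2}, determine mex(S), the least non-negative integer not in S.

1

0 is in the set but 1 is not, so the mex is 1.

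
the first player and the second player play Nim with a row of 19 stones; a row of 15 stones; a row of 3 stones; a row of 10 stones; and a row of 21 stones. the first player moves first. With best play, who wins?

the second player wins

Nim-sum: 19 ^ 15 ^ 3 ^ 10 ^ 21 = 0.
The nim-sum is 0, so this is a P-position: the player to move is in a losing position under optimal play; the first player is about to move from it and so loses — the second player wins.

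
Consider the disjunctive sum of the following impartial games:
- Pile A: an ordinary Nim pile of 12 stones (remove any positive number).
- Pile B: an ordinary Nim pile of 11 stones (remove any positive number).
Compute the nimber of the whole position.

7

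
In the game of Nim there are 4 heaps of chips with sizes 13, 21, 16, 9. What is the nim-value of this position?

1

Nim-sum: 13 ⊕ 21 ⊕ 16 ⊕ 9 = 1.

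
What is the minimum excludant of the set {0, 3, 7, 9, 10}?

1

0 is in the set but 1 is not, so the mex is 1.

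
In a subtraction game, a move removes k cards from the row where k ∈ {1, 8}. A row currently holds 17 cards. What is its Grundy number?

2

Grundy values for subtraction set {1, 8}:
k:     0  1  2  3  4  5  6  7  8  9 10 11 12 13 14 15 16 17
g(k):  0  1  0  1  0  1  0  1  2  0  1  0  1  0  1  0  1  2
So g(17) = 2.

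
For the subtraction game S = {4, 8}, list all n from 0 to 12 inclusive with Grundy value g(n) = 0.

0, 1, 2, 3, 12

Build the Grundy sequence with g(k) = mex{g(k−s) : s ∈ {4, 8}, s ≤ k}:
g(0) = mex{} = 0
g(1) = mex{} = 0
g(2) = mex{} = 0
g(3) = mex{} = 0
g(4) = mex{0} = 1
g(5) = mex{0} = 1
g(6) = mex{0} = 1
g(7) = mex{0} = 1
g(8) = mex{0,1} = 2
g(9) = mex{0,1} = 2
g(10) = mex{0,1} = 2
g(11) = mex{0,1} = 2
g(12) = mex{1,2} = 0
The P-positions (g = 0) in 0..12 are 0, 1, 2, 3, 12.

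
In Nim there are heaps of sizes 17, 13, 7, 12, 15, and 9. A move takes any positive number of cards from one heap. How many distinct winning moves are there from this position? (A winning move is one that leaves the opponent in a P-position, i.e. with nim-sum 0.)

1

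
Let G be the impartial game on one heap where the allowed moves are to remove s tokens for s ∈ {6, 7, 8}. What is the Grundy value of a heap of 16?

Grundy values for subtraction set {6, 7, 8}:
k:     0  1  2  3  4  5  6  7  8  9 10 11 12 13 14 15 16
g(k):  0  0  0  0  0  0  1  1  1  1  1  1  2  2  0  0  0
So g(16) = 0.

0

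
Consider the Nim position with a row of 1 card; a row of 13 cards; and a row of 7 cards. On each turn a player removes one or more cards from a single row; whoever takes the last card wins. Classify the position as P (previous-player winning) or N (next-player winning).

N-position

Nim-sum: 1 ⊕ 13 ⊕ 7 = 11.
The nim-sum is 11 ≠ 0, so this is an N-position: the player to move can win.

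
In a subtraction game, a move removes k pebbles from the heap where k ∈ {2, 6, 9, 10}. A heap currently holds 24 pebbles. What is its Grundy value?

0

Grundy values for subtraction set {2, 6, 9, 10}:
k:     0  1  2  3  4  5  6  7  8  9 10 11 12 13 14 15 16 17 18 19 20 21 22 23 24
g(k):  0  0  1  1  0  0  1  1  0  2  1  3  0  2  1  3  0  2  1  0  0  1  1  0  0
So g(24) = 0.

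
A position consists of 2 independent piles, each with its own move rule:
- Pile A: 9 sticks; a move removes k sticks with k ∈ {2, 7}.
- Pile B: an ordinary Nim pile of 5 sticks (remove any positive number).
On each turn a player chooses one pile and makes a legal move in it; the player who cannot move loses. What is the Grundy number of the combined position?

For pile A, compute g(0), g(1), … with moves {2, 7}:
k:     0  1  2  3  4  5  6  7  8  9
g(k):  0  0  1  1  0  0  1  1  2  0
So g(9) = 0.
Pile B is a plain Nim pile of size 5, so its Grundy value is 5.
By the Sprague-Grundy theorem, the Grundy value of a sum of independent games is the XOR of the component values.
Combined value = 0 ⊕ 5 = 5.

5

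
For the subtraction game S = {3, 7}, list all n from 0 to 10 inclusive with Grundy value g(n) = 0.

Build the Grundy sequence with g(k) = mex{g(k−s) : s ∈ {3, 7}, s ≤ k}:
g(0) = mex{} = 0
g(1) = mex{} = 0
g(2) = mex{} = 0
g(3) = mex{0} = 1
g(4) = mex{0} = 1
g(5) = mex{0} = 1
g(6) = mex{1} = 0
g(7) = mex{0,1} = 2
g(8) = mex{0,1} = 2
g(9) = mex{0} = 1
g(10) = mex{1,2} = 0
The P-positions (g = 0) in 0..10 are 0, 1, 2, 6, 10.

0, 1, 2, 6, 10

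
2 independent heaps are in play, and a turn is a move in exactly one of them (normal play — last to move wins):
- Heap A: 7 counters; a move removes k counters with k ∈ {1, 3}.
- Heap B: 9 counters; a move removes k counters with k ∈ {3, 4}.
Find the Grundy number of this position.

Build the Grundy sequence for heap A with g(k) = mex{g(k−s) : s ∈ {1, 3}, s ≤ k}:
g(0) = mex{} = 0
g(1) = mex{0} = 1
g(2) = mex{1} = 0
g(3) = mex{0} = 1
g(4) = mex{1} = 0
g(5) = mex{0} = 1
g(6) = mex{1} = 0
g(7) = mex{0} = 1
So g(7) = 1.
For heap B, compute g(0), g(1), … with moves {3, 4}:
g(0) = mex{} = 0
g(1) = mex{} = 0
g(2) = mex{} = 0
g(3) = mex{0} = 1
g(4) = mex{0} = 1
g(5) = mex{0} = 1
g(6) = mex{0,1} = 2
g(7) = mex{1} = 0
g(8) = mex{1} = 0
g(9) = mex{1,2} = 0
So g(9) = 0.
The value of a disjunctive sum is the nim-sum of the parts.
Combined value = 1 XOR 0 = 1.

1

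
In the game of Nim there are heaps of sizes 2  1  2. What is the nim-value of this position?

1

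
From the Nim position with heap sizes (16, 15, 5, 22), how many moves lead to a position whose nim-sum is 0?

Compute the nim-sum pairwise:
16 ⊕ 15 = 31
31 ⊕ 5 = 26
26 ⊕ 22 = 12
The overall nim-sum is X = 12. A heap of size p has a winning move iff p XOR X < p (reduce it to p XOR X).
  16: 16 XOR 12 = 28 ≥ 16 — no move.
  15: 15 XOR 12 = 3 < 15 — winning move (to 3).
  5: 5 XOR 12 = 9 ≥ 5 — no move.
  22: 22 XOR 12 = 26 ≥ 22 — no move.
That gives 1 winning move.

1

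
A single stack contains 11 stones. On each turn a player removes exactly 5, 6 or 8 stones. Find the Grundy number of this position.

Build the Grundy sequence with g(k) = mex{g(k−s) : s ∈ {5, 6, 8}, s ≤ k}:
k:     0  1  2  3  4  5  6  7  8  9 10 11
g(k):  0  0  0  0  0  1  1  1  1  1  2  2
So g(11) = 2.

2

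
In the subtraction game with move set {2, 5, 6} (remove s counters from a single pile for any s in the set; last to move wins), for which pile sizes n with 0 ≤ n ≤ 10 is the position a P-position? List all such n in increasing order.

0, 1, 4, 8

Build the Grundy sequence with g(k) = mex{g(k−s) : s ∈ {2, 5, 6}, s ≤ k}:
k:     0  1  2  3  4  5  6  7  8  9 10
g(k):  0  0  1  1  0  2  1  3  0  2  1
The P-positions (g = 0) in 0..10 are 0, 1, 4, 8.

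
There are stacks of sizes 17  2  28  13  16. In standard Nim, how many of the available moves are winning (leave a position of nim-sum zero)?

Nim-sum: 17 ^ 2 ^ 28 ^ 13 ^ 16 = 18.
The overall nim-sum is X = 18. A stack of size p has a winning move iff p XOR X < p (reduce it to p XOR X).
  17: 17 XOR 18 = 3 < 17 — winning move (to 3).
  2: 2 XOR 18 = 16 ≥ 2 — no move.
  28: 28 XOR 18 = 14 < 28 — winning move (to 14).
  13: 13 XOR 18 = 31 ≥ 13 — no move.
  16: 16 XOR 18 = 2 < 16 — winning move (to 2).
That gives 3 winning moves.

3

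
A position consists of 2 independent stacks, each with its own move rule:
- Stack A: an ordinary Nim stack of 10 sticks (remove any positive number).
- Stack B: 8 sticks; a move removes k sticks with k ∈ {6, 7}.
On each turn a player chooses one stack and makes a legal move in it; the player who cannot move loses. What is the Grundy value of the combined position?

Stack A is a plain Nim stack of size 10, so its Grundy value is 10.
For stack B, compute g(0), g(1), … with moves {6, 7}:
g(0) = mex{} = 0
g(1) = mex{} = 0
g(2) = mex{} = 0
g(3) = mex{} = 0
g(4) = mex{} = 0
g(5) = mex{} = 0
g(6) = mex{0} = 1
g(7) = mex{0} = 1
g(8) = mex{0} = 1
So g(8) = 1.
The value of a disjunctive sum is the nim-sum of the parts.
Combined value = 10 ⊕ 1 = 11.

11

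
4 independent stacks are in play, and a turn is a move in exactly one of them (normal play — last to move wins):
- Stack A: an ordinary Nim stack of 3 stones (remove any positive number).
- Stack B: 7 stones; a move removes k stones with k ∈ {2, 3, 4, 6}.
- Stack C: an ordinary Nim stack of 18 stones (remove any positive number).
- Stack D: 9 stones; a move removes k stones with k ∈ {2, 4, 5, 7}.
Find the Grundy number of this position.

18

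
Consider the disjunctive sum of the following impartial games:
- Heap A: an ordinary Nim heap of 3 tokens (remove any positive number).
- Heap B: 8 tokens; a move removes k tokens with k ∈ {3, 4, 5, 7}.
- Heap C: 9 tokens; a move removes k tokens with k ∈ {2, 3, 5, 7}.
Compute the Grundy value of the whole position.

Heap A is a plain Nim heap of size 3, so its Grundy value is 3.
Build the Grundy sequence for heap B with g(k) = mex{g(k−s) : s ∈ {3, 4, 5, 7}, s ≤ k}:
g(0) = mex{} = 0
g(1) = mex{} = 0
g(2) = mex{} = 0
g(3) = mex{0} = 1
g(4) = mex{0} = 1
g(5) = mex{0} = 1
g(6) = mex{0,1} = 2
g(7) = mex{0,1} = 2
g(8) = mex{0,1} = 2
So g(8) = 2.
Grundy values for heap C (subtraction set {2, 3, 5, 7}):
k:     0  1  2  3  4  5  6  7  8  9
g(k):  0  0  1  1  2  2  3  3  4  0
So g(9) = 0.
By the Sprague-Grundy theorem, the Grundy value of a sum of independent games is the XOR of the component values.
Combined value = 3 ⊕ 2 ⊕ 0 = 1.

1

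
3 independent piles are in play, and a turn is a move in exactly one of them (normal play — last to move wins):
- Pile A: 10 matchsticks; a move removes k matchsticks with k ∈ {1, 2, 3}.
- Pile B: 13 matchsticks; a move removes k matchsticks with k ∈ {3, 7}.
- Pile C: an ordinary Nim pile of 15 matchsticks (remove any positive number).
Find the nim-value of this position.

For pile A, compute g(0), g(1), … with moves {1, 2, 3}:
k:     0  1  2  3  4  5  6  7  8  9 10
g(k):  0  1  2  3  0  1  2  3  0  1  2
So g(10) = 2.
Build the Grundy sequence for pile B with g(k) = mex{g(k−s) : s ∈ {3, 7}, s ≤ k}:
k:     0  1  2  3  4  5  6  7  8  9 10 11 12 13
g(k):  0  0  0  1  1  1  0  2  2  1  0  0  0  1
So g(13) = 1.
Pile C is a plain Nim pile of size 15, so its Grundy value is 15.
The value of a disjunctive sum is the nim-sum of the parts.
Combined value = 2 XOR 1 XOR 15 = 12.

12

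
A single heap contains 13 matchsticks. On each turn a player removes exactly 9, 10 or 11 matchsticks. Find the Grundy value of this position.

1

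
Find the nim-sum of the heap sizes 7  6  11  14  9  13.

In binary:
  0111  (7)
  0110  (6)
  1011  (11)
  1110  (14)
  1001  (9)
  1101  (13)
  ----
  0000  (0)

0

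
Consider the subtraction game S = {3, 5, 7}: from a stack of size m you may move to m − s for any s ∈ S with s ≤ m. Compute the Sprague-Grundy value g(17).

2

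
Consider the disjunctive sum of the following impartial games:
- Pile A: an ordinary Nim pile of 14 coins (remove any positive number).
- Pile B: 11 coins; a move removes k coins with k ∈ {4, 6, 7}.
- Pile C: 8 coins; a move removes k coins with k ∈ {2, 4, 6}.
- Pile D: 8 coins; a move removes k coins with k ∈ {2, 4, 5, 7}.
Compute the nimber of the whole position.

10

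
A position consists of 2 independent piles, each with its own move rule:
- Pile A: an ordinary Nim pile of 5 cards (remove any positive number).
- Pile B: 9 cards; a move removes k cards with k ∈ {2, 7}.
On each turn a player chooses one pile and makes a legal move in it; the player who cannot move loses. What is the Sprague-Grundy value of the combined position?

5

Pile A is a plain Nim pile of size 5, so its Grundy value is 5.
For pile B, compute g(0), g(1), … with moves {2, 7}:
k:     0  1  2  3  4  5  6  7  8  9
g(k):  0  0  1  1  0  0  1  1  2  0
So g(9) = 0.
By the Sprague-Grundy theorem, the Grundy value of a sum of independent games is the XOR of the component values.
Combined value = 5 ⊕ 0 = 5.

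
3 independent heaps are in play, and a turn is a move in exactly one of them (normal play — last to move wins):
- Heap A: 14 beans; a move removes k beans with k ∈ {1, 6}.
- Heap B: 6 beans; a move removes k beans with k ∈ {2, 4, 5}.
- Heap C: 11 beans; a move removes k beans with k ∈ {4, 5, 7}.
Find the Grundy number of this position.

3

Build the Grundy sequence for heap A with g(k) = mex{g(k−s) : s ∈ {1, 6}, s ≤ k}:
k:     0  1  2  3  4  5  6  7  8  9 10 11 12 13 14
g(k):  0  1  0  1  0  1  2  0  1  0  1  0  1  2  0
So g(14) = 0.
For heap B, compute g(0), g(1), … with moves {2, 4, 5}:
g(0) = mex{} = 0
g(1) = mex{} = 0
g(2) = mex{0} = 1
g(3) = mex{0} = 1
g(4) = mex{0,1} = 2
g(5) = mex{0,1} = 2
g(6) = mex{0,1,2} = 3
So g(6) = 3.
Build the Grundy sequence for heap C with g(k) = mex{g(k−s) : s ∈ {4, 5, 7}, s ≤ k}:
g(0) = mex{} = 0
g(1) = mex{} = 0
g(2) = mex{} = 0
g(3) = mex{} = 0
g(4) = mex{0} = 1
g(5) = mex{0} = 1
g(6) = mex{0} = 1
g(7) = mex{0} = 1
g(8) = mex{0,1} = 2
g(9) = mex{0,1} = 2
g(10) = mex{0,1} = 2
g(11) = mex{1} = 0
So g(11) = 0.
By the Sprague-Grundy theorem, the Grundy value of a sum of independent games is the XOR of the component values.
Combined value = 0 XOR 3 XOR 0 = 3.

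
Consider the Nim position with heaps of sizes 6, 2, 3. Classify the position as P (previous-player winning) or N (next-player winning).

N-position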